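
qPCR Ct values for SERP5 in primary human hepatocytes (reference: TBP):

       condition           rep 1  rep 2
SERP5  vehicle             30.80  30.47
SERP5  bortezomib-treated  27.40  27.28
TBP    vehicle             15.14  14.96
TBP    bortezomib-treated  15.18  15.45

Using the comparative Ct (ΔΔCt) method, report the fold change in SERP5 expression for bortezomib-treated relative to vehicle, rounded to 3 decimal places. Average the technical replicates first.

Mean Ct: SERP5 vehicle 30.635; SERP5 bortezomib-treated 27.340; TBP vehicle 15.050; TBP bortezomib-treated 15.315
ΔCt(vehicle) = 30.635 − 15.050 = 15.585
ΔCt(bortezomib-treated) = 27.340 − 15.315 = 12.025
ΔΔCt = 12.025 − 15.585 = -3.560
Fold change = 2^(−(-3.560)) = 2^3.560 = 11.7942

11.794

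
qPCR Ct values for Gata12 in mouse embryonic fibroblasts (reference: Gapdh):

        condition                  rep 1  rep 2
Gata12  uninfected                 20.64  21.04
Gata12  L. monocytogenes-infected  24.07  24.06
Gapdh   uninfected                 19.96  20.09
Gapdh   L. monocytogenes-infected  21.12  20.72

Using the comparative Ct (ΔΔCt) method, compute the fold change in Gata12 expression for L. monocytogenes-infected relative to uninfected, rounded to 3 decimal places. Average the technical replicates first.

0.199

Mean Ct: Gata12 uninfected 20.840; Gata12 L. monocytogenes-infected 24.065; Gapdh uninfected 20.025; Gapdh L. monocytogenes-infected 20.920
ΔCt(uninfected) = 20.840 − 20.025 = 0.815
ΔCt(L. monocytogenes-infected) = 24.065 − 20.920 = 3.145
ΔΔCt = 3.145 − 0.815 = 2.330
Fold change = 2^(−2.330) = 0.1989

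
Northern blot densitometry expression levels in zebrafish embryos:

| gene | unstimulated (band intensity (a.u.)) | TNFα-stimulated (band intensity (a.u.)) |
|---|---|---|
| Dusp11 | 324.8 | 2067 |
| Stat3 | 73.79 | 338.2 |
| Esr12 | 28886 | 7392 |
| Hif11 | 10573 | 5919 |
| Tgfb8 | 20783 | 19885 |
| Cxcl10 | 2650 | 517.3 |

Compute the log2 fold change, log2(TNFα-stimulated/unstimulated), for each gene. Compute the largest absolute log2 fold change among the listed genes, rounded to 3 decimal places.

2.670

log2(2067/324.8) = 2.670  (Dusp11)
log2(338.2/73.79) = 2.196  (Stat3)
log2(7392/28886) = -1.966  (Esr12)
log2(5919/10573) = -0.837  (Hif11)
log2(19885/20783) = -0.064  (Tgfb8)
log2(517.3/2650) = -2.357  (Cxcl10)
The largest magnitude belongs to Dusp11.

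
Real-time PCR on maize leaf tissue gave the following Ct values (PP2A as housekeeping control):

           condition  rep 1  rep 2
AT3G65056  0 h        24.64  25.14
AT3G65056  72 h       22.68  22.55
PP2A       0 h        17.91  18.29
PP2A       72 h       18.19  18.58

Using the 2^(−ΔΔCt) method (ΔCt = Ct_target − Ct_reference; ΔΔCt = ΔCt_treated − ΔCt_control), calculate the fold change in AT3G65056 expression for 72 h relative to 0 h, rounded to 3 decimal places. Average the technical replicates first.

5.897

Mean Ct: AT3G65056 0 h 24.890; AT3G65056 72 h 22.615; PP2A 0 h 18.100; PP2A 72 h 18.385
ΔCt(0 h) = 24.890 − 18.100 = 6.790
ΔCt(72 h) = 22.615 − 18.385 = 4.230
ΔΔCt = 4.230 − 6.790 = -2.560
Fold change = 2^(−(-2.560)) = 2^2.560 = 5.8971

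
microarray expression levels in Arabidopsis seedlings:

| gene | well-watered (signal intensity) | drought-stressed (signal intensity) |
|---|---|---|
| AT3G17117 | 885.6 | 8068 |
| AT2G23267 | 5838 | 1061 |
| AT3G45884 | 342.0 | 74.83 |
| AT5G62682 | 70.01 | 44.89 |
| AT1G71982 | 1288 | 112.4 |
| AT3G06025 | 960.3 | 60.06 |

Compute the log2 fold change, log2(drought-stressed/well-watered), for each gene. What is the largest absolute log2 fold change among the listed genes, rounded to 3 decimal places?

log2(8068/885.6) = 3.187  (AT3G17117)
log2(1061/5838) = -2.460  (AT2G23267)
log2(74.83/342.0) = -2.192  (AT3G45884)
log2(44.89/70.01) = -0.641  (AT5G62682)
log2(112.4/1288) = -3.518  (AT1G71982)
log2(60.06/960.3) = -3.999  (AT3G06025)
The largest magnitude belongs to AT3G06025.

3.999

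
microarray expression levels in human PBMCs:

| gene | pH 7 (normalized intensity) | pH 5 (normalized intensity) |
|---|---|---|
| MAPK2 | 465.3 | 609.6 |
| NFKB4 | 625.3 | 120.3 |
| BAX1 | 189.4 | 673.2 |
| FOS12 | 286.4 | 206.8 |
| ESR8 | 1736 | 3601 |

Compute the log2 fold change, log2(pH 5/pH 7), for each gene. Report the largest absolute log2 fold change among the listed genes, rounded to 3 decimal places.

2.378

log2(609.6/465.3) = 0.390  (MAPK2)
log2(120.3/625.3) = -2.378  (NFKB4)
log2(673.2/189.4) = 1.830  (BAX1)
log2(206.8/286.4) = -0.470  (FOS12)
log2(3601/1736) = 1.053  (ESR8)
The largest magnitude belongs to NFKB4.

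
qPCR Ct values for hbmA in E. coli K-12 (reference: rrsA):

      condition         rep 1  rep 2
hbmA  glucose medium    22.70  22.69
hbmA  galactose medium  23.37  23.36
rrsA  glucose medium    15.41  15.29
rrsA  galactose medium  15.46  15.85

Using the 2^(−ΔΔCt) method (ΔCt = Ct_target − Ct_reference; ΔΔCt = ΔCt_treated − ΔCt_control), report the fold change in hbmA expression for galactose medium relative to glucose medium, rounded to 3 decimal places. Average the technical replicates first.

0.776

Mean Ct: hbmA glucose medium 22.695; hbmA galactose medium 23.365; rrsA glucose medium 15.350; rrsA galactose medium 15.655
ΔCt(glucose medium) = 22.695 − 15.350 = 7.345
ΔCt(galactose medium) = 23.365 − 15.655 = 7.710
ΔΔCt = 7.710 − 7.345 = 0.365
Fold change = 2^(−0.365) = 0.7765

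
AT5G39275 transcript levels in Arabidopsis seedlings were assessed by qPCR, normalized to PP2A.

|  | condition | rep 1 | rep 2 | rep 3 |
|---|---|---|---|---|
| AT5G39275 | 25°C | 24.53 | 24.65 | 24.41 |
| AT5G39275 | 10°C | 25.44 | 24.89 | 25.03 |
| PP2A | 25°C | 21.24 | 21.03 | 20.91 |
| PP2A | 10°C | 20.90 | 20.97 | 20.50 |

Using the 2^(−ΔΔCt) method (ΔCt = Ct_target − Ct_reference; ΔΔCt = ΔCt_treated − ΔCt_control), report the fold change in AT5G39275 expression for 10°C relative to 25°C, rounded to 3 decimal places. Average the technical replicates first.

0.551

Mean Ct: AT5G39275 25°C 24.530; AT5G39275 10°C 25.120; PP2A 25°C 21.060; PP2A 10°C 20.790
ΔCt(25°C) = 24.530 − 21.060 = 3.470
ΔCt(10°C) = 25.120 − 20.790 = 4.330
ΔΔCt = 4.330 − 3.470 = 0.860
Fold change = 2^(−0.860) = 0.5510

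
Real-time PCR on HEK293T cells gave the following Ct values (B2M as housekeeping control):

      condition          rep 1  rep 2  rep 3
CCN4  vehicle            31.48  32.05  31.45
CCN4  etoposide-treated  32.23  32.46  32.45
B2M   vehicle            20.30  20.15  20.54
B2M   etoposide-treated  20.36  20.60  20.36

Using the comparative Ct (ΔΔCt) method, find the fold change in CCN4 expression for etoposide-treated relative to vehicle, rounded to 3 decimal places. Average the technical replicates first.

Mean Ct: CCN4 vehicle 31.660; CCN4 etoposide-treated 32.380; B2M vehicle 20.330; B2M etoposide-treated 20.440
ΔCt(vehicle) = 31.660 − 20.330 = 11.330
ΔCt(etoposide-treated) = 32.380 − 20.440 = 11.940
ΔΔCt = 11.940 − 11.330 = 0.610
Fold change = 2^(−0.610) = 0.6552

0.655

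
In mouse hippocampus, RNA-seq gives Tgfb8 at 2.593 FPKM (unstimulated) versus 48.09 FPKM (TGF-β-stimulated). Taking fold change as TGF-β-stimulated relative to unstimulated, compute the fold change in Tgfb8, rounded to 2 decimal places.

Fold change = 48.09 / 2.593 = 18.546
Tgfb8 is upregulated.

18.55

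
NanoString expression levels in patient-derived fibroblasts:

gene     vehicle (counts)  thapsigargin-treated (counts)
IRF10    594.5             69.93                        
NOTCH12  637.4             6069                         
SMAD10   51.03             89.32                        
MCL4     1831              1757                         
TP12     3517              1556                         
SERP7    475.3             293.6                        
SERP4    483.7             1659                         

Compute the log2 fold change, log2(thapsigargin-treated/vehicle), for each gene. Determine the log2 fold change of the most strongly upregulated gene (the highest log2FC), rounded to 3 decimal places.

3.251

log2(69.93/594.5) = -3.088  (IRF10)
log2(6069/637.4) = 3.251  (NOTCH12)
log2(89.32/51.03) = 0.808  (SMAD10)
log2(1757/1831) = -0.060  (MCL4)
log2(1556/3517) = -1.177  (TP12)
log2(293.6/475.3) = -0.695  (SERP7)
log2(1659/483.7) = 1.778  (SERP4)
NOTCH12 is most strongly upregulated.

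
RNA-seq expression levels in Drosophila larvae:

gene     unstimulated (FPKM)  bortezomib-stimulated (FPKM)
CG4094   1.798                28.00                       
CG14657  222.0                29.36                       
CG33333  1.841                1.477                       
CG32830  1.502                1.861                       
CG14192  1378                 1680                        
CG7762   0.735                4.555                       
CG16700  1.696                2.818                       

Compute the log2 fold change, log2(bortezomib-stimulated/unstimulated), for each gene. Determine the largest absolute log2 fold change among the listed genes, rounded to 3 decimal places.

log2(28.00/1.798) = 3.961  (CG4094)
log2(29.36/222.0) = -2.919  (CG14657)
log2(1.477/1.841) = -0.318  (CG33333)
log2(1.861/1.502) = 0.309  (CG32830)
log2(1680/1378) = 0.286  (CG14192)
log2(4.555/0.735) = 2.632  (CG7762)
log2(2.818/1.696) = 0.733  (CG16700)
The largest magnitude belongs to CG4094.

3.961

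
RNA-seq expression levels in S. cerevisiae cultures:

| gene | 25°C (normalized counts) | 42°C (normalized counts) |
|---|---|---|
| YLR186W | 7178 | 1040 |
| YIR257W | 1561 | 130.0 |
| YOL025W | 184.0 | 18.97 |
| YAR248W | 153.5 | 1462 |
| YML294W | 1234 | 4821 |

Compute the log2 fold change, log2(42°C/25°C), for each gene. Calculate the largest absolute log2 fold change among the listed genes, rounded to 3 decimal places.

log2(1040/7178) = -2.787  (YLR186W)
log2(130.0/1561) = -3.586  (YIR257W)
log2(18.97/184.0) = -3.278  (YOL025W)
log2(1462/153.5) = 3.252  (YAR248W)
log2(4821/1234) = 1.966  (YML294W)
The largest magnitude belongs to YIR257W.

3.586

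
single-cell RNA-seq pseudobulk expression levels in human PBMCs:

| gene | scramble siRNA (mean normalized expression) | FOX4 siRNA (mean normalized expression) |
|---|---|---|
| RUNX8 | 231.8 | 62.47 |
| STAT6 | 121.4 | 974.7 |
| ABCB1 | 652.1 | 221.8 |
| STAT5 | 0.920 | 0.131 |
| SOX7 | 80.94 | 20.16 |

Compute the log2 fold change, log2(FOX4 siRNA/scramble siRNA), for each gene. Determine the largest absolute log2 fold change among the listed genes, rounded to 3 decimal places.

3.005

log2(62.47/231.8) = -1.892  (RUNX8)
log2(974.7/121.4) = 3.005  (STAT6)
log2(221.8/652.1) = -1.556  (ABCB1)
log2(0.131/0.920) = -2.812  (STAT5)
log2(20.16/80.94) = -2.005  (SOX7)
The largest magnitude belongs to STAT6.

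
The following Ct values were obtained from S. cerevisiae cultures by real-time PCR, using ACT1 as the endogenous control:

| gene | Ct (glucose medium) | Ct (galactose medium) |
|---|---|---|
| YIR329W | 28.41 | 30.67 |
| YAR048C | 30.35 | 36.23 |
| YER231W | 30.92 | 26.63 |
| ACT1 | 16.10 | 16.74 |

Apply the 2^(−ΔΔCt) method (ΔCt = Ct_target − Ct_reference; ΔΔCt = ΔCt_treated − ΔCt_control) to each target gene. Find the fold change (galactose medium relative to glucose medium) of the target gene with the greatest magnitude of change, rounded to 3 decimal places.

YIR329W: ΔΔCt = (30.67−16.74) − (28.41−16.10) = 13.93 − 12.31 = 1.62; fold change = 2^-1.62 = 0.325
YAR048C: ΔΔCt = (36.23−16.74) − (30.35−16.10) = 19.49 − 14.25 = 5.24; fold change = 2^-5.24 = 0.026
YER231W: ΔΔCt = (26.63−16.74) − (30.92−16.10) = 9.89 − 14.82 = -4.93; fold change = 2^4.93 = 30.484
YAR048C has the largest |ΔΔCt| = 5.24.

0.026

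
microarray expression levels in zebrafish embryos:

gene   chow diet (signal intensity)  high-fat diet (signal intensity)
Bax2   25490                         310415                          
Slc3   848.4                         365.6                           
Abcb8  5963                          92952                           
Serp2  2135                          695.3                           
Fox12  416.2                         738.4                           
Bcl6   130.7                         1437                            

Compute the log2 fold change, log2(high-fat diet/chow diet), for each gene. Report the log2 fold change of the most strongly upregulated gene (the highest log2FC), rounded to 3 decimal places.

3.962

log2(310415/25490) = 3.606  (Bax2)
log2(365.6/848.4) = -1.214  (Slc3)
log2(92952/5963) = 3.962  (Abcb8)
log2(695.3/2135) = -1.619  (Serp2)
log2(738.4/416.2) = 0.827  (Fox12)
log2(1437/130.7) = 3.459  (Bcl6)
Abcb8 is most strongly upregulated.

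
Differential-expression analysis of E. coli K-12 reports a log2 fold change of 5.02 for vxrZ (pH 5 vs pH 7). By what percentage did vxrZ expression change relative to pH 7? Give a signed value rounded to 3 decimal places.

Fold change = 2^(5.02) = 32.4467
Percent change = (FC − 1) × 100% = (32.4467 − 1) × 100 = 3144.670%

3144.670%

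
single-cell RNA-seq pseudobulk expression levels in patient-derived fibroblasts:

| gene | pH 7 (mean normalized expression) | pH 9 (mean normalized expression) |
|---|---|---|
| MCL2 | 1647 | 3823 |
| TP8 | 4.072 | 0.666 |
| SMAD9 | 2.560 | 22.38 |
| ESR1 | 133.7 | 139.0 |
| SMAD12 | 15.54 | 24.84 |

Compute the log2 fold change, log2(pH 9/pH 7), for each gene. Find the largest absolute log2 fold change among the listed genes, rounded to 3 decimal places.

3.128

log2(3823/1647) = 1.215  (MCL2)
log2(0.666/4.072) = -2.612  (TP8)
log2(22.38/2.560) = 3.128  (SMAD9)
log2(139.0/133.7) = 0.056  (ESR1)
log2(24.84/15.54) = 0.677  (SMAD12)
The largest magnitude belongs to SMAD9.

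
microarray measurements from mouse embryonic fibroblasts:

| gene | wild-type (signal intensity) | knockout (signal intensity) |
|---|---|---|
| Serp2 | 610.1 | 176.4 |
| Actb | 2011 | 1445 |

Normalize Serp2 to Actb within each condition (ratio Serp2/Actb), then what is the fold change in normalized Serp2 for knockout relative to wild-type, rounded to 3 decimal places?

0.402

Serp2/Actb (wild-type) = 610.1 / 2011 = 0.30338
Serp2/Actb (knockout) = 176.4 / 1445 = 0.12208
Fold change = 0.12208 / 0.30338 = 0.4024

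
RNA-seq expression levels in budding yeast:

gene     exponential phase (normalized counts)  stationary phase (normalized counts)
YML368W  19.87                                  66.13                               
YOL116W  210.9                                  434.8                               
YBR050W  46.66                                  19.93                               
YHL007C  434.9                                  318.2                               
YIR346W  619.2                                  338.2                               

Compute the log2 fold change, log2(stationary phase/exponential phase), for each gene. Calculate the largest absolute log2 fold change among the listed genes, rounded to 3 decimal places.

1.735

log2(66.13/19.87) = 1.735  (YML368W)
log2(434.8/210.9) = 1.044  (YOL116W)
log2(19.93/46.66) = -1.227  (YBR050W)
log2(318.2/434.9) = -0.451  (YHL007C)
log2(338.2/619.2) = -0.873  (YIR346W)
The largest magnitude belongs to YML368W.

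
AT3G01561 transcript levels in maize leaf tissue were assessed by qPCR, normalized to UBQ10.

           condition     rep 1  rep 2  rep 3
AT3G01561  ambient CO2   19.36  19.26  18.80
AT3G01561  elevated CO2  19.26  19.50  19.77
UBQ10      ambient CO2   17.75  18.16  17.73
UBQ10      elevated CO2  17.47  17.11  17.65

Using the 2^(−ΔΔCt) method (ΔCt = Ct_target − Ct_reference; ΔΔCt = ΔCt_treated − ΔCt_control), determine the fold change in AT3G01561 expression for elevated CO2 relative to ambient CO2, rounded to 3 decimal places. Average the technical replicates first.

0.559

Mean Ct: AT3G01561 ambient CO2 19.140; AT3G01561 elevated CO2 19.510; UBQ10 ambient CO2 17.880; UBQ10 elevated CO2 17.410
ΔCt(ambient CO2) = 19.140 − 17.880 = 1.260
ΔCt(elevated CO2) = 19.510 − 17.410 = 2.100
ΔΔCt = 2.100 − 1.260 = 0.840
Fold change = 2^(−0.840) = 0.5586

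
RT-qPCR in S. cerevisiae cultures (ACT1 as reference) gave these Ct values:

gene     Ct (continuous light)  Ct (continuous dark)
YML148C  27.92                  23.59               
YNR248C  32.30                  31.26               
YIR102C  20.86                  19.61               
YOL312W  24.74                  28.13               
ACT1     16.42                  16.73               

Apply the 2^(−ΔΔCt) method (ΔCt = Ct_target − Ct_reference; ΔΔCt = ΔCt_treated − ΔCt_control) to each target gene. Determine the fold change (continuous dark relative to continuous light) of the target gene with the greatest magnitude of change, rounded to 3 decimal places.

24.933

YML148C: ΔΔCt = (23.59−16.73) − (27.92−16.42) = 6.86 − 11.50 = -4.64; fold change = 2^4.64 = 24.933
YNR248C: ΔΔCt = (31.26−16.73) − (32.30−16.42) = 14.53 − 15.88 = -1.35; fold change = 2^1.35 = 2.549
YIR102C: ΔΔCt = (19.61−16.73) − (20.86−16.42) = 2.88 − 4.44 = -1.56; fold change = 2^1.56 = 2.949
YOL312W: ΔΔCt = (28.13−16.73) − (24.74−16.42) = 11.40 − 8.32 = 3.08; fold change = 2^-3.08 = 0.118
YML148C has the largest |ΔΔCt| = 4.64.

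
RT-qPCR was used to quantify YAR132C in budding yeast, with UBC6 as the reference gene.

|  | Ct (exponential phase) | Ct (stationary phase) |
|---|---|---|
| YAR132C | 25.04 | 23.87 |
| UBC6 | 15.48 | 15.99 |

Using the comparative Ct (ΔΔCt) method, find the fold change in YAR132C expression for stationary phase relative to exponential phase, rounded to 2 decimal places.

ΔCt(exponential phase) = 25.040 − 15.480 = 9.560
ΔCt(stationary phase) = 23.870 − 15.990 = 7.880
ΔΔCt = 7.880 − 9.560 = -1.680
Fold change = 2^(−(-1.680)) = 2^1.680 = 3.204

3.20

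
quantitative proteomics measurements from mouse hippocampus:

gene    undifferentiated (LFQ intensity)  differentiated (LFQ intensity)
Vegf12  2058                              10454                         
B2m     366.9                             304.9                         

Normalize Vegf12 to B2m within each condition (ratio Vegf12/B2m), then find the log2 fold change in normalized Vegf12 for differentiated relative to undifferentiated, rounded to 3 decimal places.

Vegf12/B2m (undifferentiated) = 2058 / 366.9 = 5.6092
Vegf12/B2m (differentiated) = 10454 / 304.9 = 34.287
Fold change = 34.287 / 5.6092 = 6.1126
log2(6.1126) = 2.6118

2.612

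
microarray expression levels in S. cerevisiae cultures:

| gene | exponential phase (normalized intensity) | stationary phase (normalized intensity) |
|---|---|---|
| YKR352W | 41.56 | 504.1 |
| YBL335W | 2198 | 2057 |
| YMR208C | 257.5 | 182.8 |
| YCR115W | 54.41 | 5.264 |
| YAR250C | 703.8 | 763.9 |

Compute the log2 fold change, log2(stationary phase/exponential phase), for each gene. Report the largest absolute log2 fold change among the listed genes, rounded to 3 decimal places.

3.600

log2(504.1/41.56) = 3.600  (YKR352W)
log2(2057/2198) = -0.096  (YBL335W)
log2(182.8/257.5) = -0.494  (YMR208C)
log2(5.264/54.41) = -3.370  (YCR115W)
log2(763.9/703.8) = 0.118  (YAR250C)
The largest magnitude belongs to YKR352W.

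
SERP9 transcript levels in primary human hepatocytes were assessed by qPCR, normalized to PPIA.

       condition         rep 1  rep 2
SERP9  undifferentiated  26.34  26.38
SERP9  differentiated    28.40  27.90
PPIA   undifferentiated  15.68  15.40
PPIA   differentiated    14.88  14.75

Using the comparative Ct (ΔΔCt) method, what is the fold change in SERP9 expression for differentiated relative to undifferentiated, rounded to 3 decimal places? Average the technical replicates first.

0.175

Mean Ct: SERP9 undifferentiated 26.360; SERP9 differentiated 28.150; PPIA undifferentiated 15.540; PPIA differentiated 14.815
ΔCt(undifferentiated) = 26.360 − 15.540 = 10.820
ΔCt(differentiated) = 28.150 − 14.815 = 13.335
ΔΔCt = 13.335 − 10.820 = 2.515
Fold change = 2^(−2.515) = 0.1749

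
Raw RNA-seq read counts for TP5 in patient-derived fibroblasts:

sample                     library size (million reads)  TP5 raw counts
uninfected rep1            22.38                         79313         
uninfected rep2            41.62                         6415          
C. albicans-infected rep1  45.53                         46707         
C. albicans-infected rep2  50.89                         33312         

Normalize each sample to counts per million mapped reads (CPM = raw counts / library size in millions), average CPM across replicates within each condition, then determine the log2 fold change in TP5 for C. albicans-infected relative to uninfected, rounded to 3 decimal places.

CPM(uninfected rep1) = 79313 / 22.38 = 3543.9231
CPM(uninfected rep2) = 6415 / 41.62 = 154.1326
CPM(C. albicans-infected rep1) = 46707 / 45.53 = 1025.8511
CPM(C. albicans-infected rep2) = 33312 / 50.89 = 654.5883
mean CPM(uninfected) = 1849.0279; mean CPM(C. albicans-infected) = 840.2197
Fold change = 840.2197 / 1849.0279 = 0.45441
log2(0.45441) = -1.1379

-1.138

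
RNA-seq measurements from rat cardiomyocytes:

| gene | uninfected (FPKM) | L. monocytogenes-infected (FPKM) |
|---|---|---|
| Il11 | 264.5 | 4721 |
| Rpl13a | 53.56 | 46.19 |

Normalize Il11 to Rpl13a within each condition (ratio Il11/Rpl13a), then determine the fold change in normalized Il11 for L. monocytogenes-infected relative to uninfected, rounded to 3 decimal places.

20.697

Il11/Rpl13a (uninfected) = 264.5 / 53.56 = 4.9384
Il11/Rpl13a (L. monocytogenes-infected) = 4721 / 46.19 = 102.21
Fold change = 102.21 / 4.9384 = 20.6967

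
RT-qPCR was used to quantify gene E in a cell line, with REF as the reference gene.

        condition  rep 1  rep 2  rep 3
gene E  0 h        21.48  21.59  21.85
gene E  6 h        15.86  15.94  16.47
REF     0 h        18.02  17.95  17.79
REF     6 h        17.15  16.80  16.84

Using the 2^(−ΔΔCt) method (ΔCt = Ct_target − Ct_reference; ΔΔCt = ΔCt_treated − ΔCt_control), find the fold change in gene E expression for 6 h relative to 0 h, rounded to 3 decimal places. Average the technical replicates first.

23.588

Mean Ct: gene E 0 h 21.640; gene E 6 h 16.090; REF 0 h 17.920; REF 6 h 16.930
ΔCt(0 h) = 21.640 − 17.920 = 3.720
ΔCt(6 h) = 16.090 − 16.930 = -0.840
ΔΔCt = -0.840 − 3.720 = -4.560
Fold change = 2^(−(-4.560)) = 2^4.560 = 23.5883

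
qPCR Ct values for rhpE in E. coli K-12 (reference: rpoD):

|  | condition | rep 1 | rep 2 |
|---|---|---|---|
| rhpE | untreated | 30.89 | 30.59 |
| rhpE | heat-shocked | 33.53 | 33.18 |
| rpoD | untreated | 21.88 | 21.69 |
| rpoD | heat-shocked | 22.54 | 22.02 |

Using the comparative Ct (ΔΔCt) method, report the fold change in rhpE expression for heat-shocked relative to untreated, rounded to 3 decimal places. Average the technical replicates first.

0.230

Mean Ct: rhpE untreated 30.740; rhpE heat-shocked 33.355; rpoD untreated 21.785; rpoD heat-shocked 22.280
ΔCt(untreated) = 30.740 − 21.785 = 8.955
ΔCt(heat-shocked) = 33.355 − 22.280 = 11.075
ΔΔCt = 11.075 − 8.955 = 2.120
Fold change = 2^(−2.120) = 0.2300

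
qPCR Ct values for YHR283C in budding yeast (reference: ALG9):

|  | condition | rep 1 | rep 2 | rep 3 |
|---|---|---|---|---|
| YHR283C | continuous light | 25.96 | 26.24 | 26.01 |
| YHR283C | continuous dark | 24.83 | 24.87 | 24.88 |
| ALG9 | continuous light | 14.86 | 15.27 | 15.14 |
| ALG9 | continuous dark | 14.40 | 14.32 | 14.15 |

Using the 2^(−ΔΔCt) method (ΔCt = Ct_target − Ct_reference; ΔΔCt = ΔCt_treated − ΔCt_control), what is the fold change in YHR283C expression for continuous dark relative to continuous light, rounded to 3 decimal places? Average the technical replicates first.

Mean Ct: YHR283C continuous light 26.070; YHR283C continuous dark 24.860; ALG9 continuous light 15.090; ALG9 continuous dark 14.290
ΔCt(continuous light) = 26.070 − 15.090 = 10.980
ΔCt(continuous dark) = 24.860 − 14.290 = 10.570
ΔΔCt = 10.570 − 10.980 = -0.410
Fold change = 2^(−(-0.410)) = 2^0.410 = 1.3287

1.329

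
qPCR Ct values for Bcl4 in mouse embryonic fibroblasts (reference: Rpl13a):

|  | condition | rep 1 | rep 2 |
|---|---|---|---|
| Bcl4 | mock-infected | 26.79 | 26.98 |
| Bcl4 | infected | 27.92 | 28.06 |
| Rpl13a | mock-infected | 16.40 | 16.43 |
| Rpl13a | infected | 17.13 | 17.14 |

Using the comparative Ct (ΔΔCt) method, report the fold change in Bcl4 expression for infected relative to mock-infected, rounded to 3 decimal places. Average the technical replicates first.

0.766

Mean Ct: Bcl4 mock-infected 26.885; Bcl4 infected 27.990; Rpl13a mock-infected 16.415; Rpl13a infected 17.135
ΔCt(mock-infected) = 26.885 − 16.415 = 10.470
ΔCt(infected) = 27.990 − 17.135 = 10.855
ΔΔCt = 10.855 − 10.470 = 0.385
Fold change = 2^(−0.385) = 0.7658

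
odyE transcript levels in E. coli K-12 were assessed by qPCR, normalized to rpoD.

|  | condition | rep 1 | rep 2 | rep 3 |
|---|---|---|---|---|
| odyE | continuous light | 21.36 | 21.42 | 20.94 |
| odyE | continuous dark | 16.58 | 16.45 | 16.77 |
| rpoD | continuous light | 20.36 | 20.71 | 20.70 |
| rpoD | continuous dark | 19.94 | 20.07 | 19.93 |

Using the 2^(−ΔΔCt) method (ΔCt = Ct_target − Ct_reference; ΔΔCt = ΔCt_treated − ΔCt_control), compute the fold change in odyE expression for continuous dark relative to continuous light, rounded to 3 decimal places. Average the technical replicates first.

16.336

Mean Ct: odyE continuous light 21.240; odyE continuous dark 16.600; rpoD continuous light 20.590; rpoD continuous dark 19.980
ΔCt(continuous light) = 21.240 − 20.590 = 0.650
ΔCt(continuous dark) = 16.600 − 19.980 = -3.380
ΔΔCt = -3.380 − 0.650 = -4.030
Fold change = 2^(−(-4.030)) = 2^4.030 = 16.3362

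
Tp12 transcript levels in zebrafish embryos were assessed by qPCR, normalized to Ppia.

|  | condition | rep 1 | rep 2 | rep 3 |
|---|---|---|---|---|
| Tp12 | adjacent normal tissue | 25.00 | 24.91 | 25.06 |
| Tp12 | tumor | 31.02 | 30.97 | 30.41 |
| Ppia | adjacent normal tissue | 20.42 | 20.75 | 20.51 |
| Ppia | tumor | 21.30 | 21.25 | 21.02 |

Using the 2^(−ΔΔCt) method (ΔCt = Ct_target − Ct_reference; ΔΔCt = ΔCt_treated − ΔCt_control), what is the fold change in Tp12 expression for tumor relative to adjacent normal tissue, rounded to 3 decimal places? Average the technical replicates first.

Mean Ct: Tp12 adjacent normal tissue 24.990; Tp12 tumor 30.800; Ppia adjacent normal tissue 20.560; Ppia tumor 21.190
ΔCt(adjacent normal tissue) = 24.990 − 20.560 = 4.430
ΔCt(tumor) = 30.800 − 21.190 = 9.610
ΔΔCt = 9.610 − 4.430 = 5.180
Fold change = 2^(−5.180) = 0.0276

0.028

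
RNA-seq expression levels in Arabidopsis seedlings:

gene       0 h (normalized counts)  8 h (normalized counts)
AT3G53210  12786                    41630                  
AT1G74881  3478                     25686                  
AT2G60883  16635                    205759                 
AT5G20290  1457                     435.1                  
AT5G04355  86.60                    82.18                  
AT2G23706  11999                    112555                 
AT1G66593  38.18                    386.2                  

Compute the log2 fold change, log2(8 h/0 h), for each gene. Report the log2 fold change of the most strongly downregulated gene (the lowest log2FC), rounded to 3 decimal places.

log2(41630/12786) = 1.703  (AT3G53210)
log2(25686/3478) = 2.885  (AT1G74881)
log2(205759/16635) = 3.629  (AT2G60883)
log2(435.1/1457) = -1.744  (AT5G20290)
log2(82.18/86.60) = -0.076  (AT5G04355)
log2(112555/11999) = 3.230  (AT2G23706)
log2(386.2/38.18) = 3.338  (AT1G66593)
AT5G20290 is most strongly downregulated.

-1.744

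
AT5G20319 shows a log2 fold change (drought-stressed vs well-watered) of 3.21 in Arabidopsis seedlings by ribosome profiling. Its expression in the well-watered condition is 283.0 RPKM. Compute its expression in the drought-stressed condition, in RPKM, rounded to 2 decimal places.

2618.74

Fold change = 2^(3.21) = 9.2535
drought-stressed expression = 283.0 × 9.2535 = 2618.74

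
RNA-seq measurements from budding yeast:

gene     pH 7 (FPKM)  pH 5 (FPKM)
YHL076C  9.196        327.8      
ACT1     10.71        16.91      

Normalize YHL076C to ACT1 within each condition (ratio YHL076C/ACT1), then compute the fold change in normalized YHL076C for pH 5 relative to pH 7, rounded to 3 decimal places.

22.576

YHL076C/ACT1 (pH 7) = 9.196 / 10.71 = 0.85864
YHL076C/ACT1 (pH 5) = 327.8 / 16.91 = 19.385
Fold change = 19.385 / 0.85864 = 22.5765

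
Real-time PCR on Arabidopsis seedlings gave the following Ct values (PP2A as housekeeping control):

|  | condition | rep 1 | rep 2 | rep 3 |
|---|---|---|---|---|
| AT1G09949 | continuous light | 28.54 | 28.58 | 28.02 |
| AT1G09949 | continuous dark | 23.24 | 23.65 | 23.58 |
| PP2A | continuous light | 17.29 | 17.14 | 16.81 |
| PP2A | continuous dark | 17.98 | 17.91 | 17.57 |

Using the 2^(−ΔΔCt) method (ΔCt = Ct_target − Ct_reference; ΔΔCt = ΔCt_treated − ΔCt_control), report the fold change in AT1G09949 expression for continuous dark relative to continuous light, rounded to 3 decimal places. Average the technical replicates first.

49.522

Mean Ct: AT1G09949 continuous light 28.380; AT1G09949 continuous dark 23.490; PP2A continuous light 17.080; PP2A continuous dark 17.820
ΔCt(continuous light) = 28.380 − 17.080 = 11.300
ΔCt(continuous dark) = 23.490 − 17.820 = 5.670
ΔΔCt = 5.670 − 11.300 = -5.630
Fold change = 2^(−(-5.630)) = 2^5.630 = 49.5221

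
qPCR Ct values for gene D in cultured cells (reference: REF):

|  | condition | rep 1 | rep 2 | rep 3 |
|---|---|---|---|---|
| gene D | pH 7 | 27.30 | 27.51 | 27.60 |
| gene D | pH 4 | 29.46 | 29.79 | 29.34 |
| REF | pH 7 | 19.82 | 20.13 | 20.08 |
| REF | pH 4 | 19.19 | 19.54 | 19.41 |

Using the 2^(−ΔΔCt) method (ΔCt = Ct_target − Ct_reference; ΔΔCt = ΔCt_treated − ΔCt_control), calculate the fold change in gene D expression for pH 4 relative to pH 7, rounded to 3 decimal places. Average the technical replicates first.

Mean Ct: gene D pH 7 27.470; gene D pH 4 29.530; REF pH 7 20.010; REF pH 4 19.380
ΔCt(pH 7) = 27.470 − 20.010 = 7.460
ΔCt(pH 4) = 29.530 − 19.380 = 10.150
ΔΔCt = 10.150 − 7.460 = 2.690
Fold change = 2^(−2.690) = 0.1550

0.155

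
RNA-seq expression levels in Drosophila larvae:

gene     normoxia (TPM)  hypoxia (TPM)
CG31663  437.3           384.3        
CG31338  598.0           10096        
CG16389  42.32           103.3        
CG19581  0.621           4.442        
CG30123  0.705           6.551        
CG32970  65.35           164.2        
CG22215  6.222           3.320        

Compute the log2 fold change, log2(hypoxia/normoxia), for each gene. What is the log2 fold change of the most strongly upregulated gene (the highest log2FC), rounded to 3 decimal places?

log2(384.3/437.3) = -0.186  (CG31663)
log2(10096/598.0) = 4.077  (CG31338)
log2(103.3/42.32) = 1.287  (CG16389)
log2(4.442/0.621) = 2.839  (CG19581)
log2(6.551/0.705) = 3.216  (CG30123)
log2(164.2/65.35) = 1.329  (CG32970)
log2(3.320/6.222) = -0.906  (CG22215)
CG31338 is most strongly upregulated.

4.077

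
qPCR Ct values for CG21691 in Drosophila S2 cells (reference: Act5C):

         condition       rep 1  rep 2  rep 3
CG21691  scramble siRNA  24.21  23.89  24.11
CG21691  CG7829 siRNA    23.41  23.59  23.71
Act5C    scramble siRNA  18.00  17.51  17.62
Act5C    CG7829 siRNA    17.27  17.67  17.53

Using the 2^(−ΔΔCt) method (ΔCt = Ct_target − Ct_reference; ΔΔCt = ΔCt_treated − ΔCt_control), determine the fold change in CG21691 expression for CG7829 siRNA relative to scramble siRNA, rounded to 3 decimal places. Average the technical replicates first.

1.214

Mean Ct: CG21691 scramble siRNA 24.070; CG21691 CG7829 siRNA 23.570; Act5C scramble siRNA 17.710; Act5C CG7829 siRNA 17.490
ΔCt(scramble siRNA) = 24.070 − 17.710 = 6.360
ΔCt(CG7829 siRNA) = 23.570 − 17.490 = 6.080
ΔΔCt = 6.080 − 6.360 = -0.280
Fold change = 2^(−(-0.280)) = 2^0.280 = 1.2142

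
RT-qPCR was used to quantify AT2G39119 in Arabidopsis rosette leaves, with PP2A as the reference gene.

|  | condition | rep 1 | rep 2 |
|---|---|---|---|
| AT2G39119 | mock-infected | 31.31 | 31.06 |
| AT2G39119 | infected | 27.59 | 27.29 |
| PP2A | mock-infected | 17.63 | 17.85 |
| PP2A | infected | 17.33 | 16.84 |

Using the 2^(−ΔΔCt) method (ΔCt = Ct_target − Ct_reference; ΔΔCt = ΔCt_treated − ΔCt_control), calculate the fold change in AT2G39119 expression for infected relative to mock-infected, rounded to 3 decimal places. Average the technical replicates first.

8.515

Mean Ct: AT2G39119 mock-infected 31.185; AT2G39119 infected 27.440; PP2A mock-infected 17.740; PP2A infected 17.085
ΔCt(mock-infected) = 31.185 − 17.740 = 13.445
ΔCt(infected) = 27.440 − 17.085 = 10.355
ΔΔCt = 10.355 − 13.445 = -3.090
Fold change = 2^(−(-3.090)) = 2^3.090 = 8.5150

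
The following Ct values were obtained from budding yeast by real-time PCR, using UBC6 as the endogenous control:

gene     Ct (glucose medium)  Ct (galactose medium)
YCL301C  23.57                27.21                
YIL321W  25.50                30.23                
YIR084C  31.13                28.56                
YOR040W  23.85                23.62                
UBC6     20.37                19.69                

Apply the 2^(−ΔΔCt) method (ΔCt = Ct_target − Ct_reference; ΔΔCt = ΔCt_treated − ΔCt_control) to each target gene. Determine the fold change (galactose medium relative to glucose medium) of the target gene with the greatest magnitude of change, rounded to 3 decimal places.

0.024

YCL301C: ΔΔCt = (27.21−19.69) − (23.57−20.37) = 7.52 − 3.20 = 4.32; fold change = 2^-4.32 = 0.050
YIL321W: ΔΔCt = (30.23−19.69) − (25.50−20.37) = 10.54 − 5.13 = 5.41; fold change = 2^-5.41 = 0.024
YIR084C: ΔΔCt = (28.56−19.69) − (31.13−20.37) = 8.87 − 10.76 = -1.89; fold change = 2^1.89 = 3.706
YOR040W: ΔΔCt = (23.62−19.69) − (23.85−20.37) = 3.93 − 3.48 = 0.45; fold change = 2^-0.45 = 0.732
YIL321W has the largest |ΔΔCt| = 5.41.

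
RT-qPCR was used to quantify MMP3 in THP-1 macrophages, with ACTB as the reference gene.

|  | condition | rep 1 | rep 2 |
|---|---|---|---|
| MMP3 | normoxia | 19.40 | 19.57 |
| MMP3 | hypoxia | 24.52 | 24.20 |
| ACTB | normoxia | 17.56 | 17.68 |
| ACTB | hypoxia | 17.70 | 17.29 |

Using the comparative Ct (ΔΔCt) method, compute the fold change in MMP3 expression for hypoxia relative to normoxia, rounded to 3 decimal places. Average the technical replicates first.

Mean Ct: MMP3 normoxia 19.485; MMP3 hypoxia 24.360; ACTB normoxia 17.620; ACTB hypoxia 17.495
ΔCt(normoxia) = 19.485 − 17.620 = 1.865
ΔCt(hypoxia) = 24.360 − 17.495 = 6.865
ΔΔCt = 6.865 − 1.865 = 5.000
Fold change = 2^(−5.000) = 0.0312

0.031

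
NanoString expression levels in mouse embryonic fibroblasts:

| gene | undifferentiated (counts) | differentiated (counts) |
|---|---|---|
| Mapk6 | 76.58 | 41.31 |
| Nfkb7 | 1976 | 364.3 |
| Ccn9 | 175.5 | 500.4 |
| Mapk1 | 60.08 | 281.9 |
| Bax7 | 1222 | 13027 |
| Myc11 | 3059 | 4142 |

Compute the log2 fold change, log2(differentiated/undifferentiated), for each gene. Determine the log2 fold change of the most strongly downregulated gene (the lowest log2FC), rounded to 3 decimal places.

-2.439

log2(41.31/76.58) = -0.890  (Mapk6)
log2(364.3/1976) = -2.439  (Nfkb7)
log2(500.4/175.5) = 1.512  (Ccn9)
log2(281.9/60.08) = 2.230  (Mapk1)
log2(13027/1222) = 3.414  (Bax7)
log2(4142/3059) = 0.437  (Myc11)
Nfkb7 is most strongly downregulated.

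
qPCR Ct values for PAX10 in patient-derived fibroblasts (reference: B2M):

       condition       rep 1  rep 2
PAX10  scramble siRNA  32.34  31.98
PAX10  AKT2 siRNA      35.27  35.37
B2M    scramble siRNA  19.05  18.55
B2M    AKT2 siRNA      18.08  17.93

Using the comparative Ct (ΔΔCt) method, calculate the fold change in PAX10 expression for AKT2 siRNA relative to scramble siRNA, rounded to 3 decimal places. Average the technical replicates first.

Mean Ct: PAX10 scramble siRNA 32.160; PAX10 AKT2 siRNA 35.320; B2M scramble siRNA 18.800; B2M AKT2 siRNA 18.005
ΔCt(scramble siRNA) = 32.160 − 18.800 = 13.360
ΔCt(AKT2 siRNA) = 35.320 − 18.005 = 17.315
ΔΔCt = 17.315 − 13.360 = 3.955
Fold change = 2^(−3.955) = 0.0645

0.064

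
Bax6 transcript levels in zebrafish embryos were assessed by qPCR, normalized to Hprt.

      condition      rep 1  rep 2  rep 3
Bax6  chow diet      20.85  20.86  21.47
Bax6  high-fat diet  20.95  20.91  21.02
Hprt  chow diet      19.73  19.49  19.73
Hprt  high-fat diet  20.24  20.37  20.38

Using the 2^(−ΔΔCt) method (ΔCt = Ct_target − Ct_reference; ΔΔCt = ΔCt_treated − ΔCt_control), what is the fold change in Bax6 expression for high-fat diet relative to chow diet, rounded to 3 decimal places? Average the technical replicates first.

1.717

Mean Ct: Bax6 chow diet 21.060; Bax6 high-fat diet 20.960; Hprt chow diet 19.650; Hprt high-fat diet 20.330
ΔCt(chow diet) = 21.060 − 19.650 = 1.410
ΔCt(high-fat diet) = 20.960 − 20.330 = 0.630
ΔΔCt = 0.630 − 1.410 = -0.780
Fold change = 2^(−(-0.780)) = 2^0.780 = 1.7171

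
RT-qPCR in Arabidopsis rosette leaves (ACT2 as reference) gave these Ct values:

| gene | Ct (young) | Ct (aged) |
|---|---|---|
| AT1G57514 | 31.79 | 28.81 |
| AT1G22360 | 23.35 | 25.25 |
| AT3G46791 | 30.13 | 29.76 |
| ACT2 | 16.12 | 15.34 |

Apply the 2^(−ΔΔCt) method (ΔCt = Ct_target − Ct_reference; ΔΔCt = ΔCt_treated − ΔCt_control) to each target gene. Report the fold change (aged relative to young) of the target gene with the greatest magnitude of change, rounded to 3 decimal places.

AT1G57514: ΔΔCt = (28.81−15.34) − (31.79−16.12) = 13.47 − 15.67 = -2.20; fold change = 2^2.20 = 4.595
AT1G22360: ΔΔCt = (25.25−15.34) − (23.35−16.12) = 9.91 − 7.23 = 2.68; fold change = 2^-2.68 = 0.156
AT3G46791: ΔΔCt = (29.76−15.34) − (30.13−16.12) = 14.42 − 14.01 = 0.41; fold change = 2^-0.41 = 0.753
AT1G22360 has the largest |ΔΔCt| = 2.68.

0.156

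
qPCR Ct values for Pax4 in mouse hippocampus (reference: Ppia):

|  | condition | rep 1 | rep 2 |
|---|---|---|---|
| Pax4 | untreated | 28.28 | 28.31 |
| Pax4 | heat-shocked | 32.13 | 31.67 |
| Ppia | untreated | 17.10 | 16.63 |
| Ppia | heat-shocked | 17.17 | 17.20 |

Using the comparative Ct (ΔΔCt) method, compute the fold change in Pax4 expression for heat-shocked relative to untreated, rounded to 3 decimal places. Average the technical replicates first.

Mean Ct: Pax4 untreated 28.295; Pax4 heat-shocked 31.900; Ppia untreated 16.865; Ppia heat-shocked 17.185
ΔCt(untreated) = 28.295 − 16.865 = 11.430
ΔCt(heat-shocked) = 31.900 − 17.185 = 14.715
ΔΔCt = 14.715 − 11.430 = 3.285
Fold change = 2^(−3.285) = 0.1026

0.103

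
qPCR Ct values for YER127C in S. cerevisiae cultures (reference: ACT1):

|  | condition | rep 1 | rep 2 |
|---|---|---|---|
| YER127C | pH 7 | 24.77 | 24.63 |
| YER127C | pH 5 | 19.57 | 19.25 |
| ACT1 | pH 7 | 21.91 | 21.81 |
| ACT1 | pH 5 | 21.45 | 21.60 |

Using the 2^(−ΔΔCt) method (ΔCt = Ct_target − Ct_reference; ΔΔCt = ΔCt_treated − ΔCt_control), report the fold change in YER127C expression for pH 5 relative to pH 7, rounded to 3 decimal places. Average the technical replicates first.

31.017

Mean Ct: YER127C pH 7 24.700; YER127C pH 5 19.410; ACT1 pH 7 21.860; ACT1 pH 5 21.525
ΔCt(pH 7) = 24.700 − 21.860 = 2.840
ΔCt(pH 5) = 19.410 − 21.525 = -2.115
ΔΔCt = -2.115 − 2.840 = -4.955
Fold change = 2^(−(-4.955)) = 2^4.955 = 31.0173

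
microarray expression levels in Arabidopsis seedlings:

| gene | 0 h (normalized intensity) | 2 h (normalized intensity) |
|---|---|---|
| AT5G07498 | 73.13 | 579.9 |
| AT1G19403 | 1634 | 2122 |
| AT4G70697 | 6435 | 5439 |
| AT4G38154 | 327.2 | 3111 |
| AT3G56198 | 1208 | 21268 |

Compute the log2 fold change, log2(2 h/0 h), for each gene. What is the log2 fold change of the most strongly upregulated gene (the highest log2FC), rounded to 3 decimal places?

4.138

log2(579.9/73.13) = 2.987  (AT5G07498)
log2(2122/1634) = 0.377  (AT1G19403)
log2(5439/6435) = -0.243  (AT4G70697)
log2(3111/327.2) = 3.249  (AT4G38154)
log2(21268/1208) = 4.138  (AT3G56198)
AT3G56198 is most strongly upregulated.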